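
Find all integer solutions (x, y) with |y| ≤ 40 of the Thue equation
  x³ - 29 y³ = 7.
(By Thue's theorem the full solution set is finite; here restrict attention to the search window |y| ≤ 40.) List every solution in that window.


The equation is x³ - 29y³ = 7. For fixed y, x³ = 29·y³ + 7, so a solution requires the RHS to be a perfect cube.
Strategy: iterate y from -40 to 40, compute RHS = 29·y³ + 7, and check whether it is a (positive or negative) perfect cube.
Check small values of y:
  y = 0: RHS = 7 is not a perfect cube.
  y = 1: RHS = 36 is not a perfect cube.
  y = -1: RHS = -22 is not a perfect cube.
  y = 2: RHS = 239 is not a perfect cube.
  y = -2: RHS = -225 is not a perfect cube.
  y = 3: RHS = 790 is not a perfect cube.
  y = -3: RHS = -776 is not a perfect cube.
Continuing the search up to |y| = 40 finds no solutions either.
No (x, y) in the scanned range satisfies the equation.

No integer solutions with |y| ≤ 40.


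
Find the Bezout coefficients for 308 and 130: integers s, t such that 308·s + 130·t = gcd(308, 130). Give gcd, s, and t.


Euclidean algorithm on (308, 130) — divide until remainder is 0:
  308 = 2 · 130 + 48
  130 = 2 · 48 + 34
  48 = 1 · 34 + 14
  34 = 2 · 14 + 6
  14 = 2 · 6 + 2
  6 = 3 · 2 + 0
gcd(308, 130) = 2.
Track Bezout coefficients alongside the remainders: start with r₀ = 308 = a·1 + b·0 (s = 1, t = 0) and r₁ = 130 = a·0 + b·1 (s = 0, t = 1); each new remainder r_{k+1} = r_{k-1} − q_k·r_k inherits s_{k+1} = s_{k-1} − q_k·s_k, t_{k+1} = t_{k-1} − q_k·t_k, so r_k = a·s_k + b·t_k at every step:
  q = 2: r = 48, s = 1 − 2·0 = 1, t = 0 − 2·1 = -2  (check: 308·1 + 130·(-2) = 48)
  q = 2: r = 34, s = 0 − 2·1 = -2, t = 1 − 2·(-2) = 5  (check: 308·(-2) + 130·5 = 34)
  q = 1: r = 14, s = 1 − 1·(-2) = 3, t = -2 − 1·5 = -7  (check: 308·3 + 130·(-7) = 14)
  q = 2: r = 6, s = -2 − 2·3 = -8, t = 5 − 2·(-7) = 19  (check: 308·(-8) + 130·19 = 6)
  q = 2: r = 2, s = 3 − 2·(-8) = 19, t = -7 − 2·19 = -45  (check: 308·19 + 130·(-45) = 2)
The row with r = 2 (the gcd) gives the Bezout coefficients s = 19, t = -45.
Result: 308 · (19) + 130 · (-45) = 2.

gcd(308, 130) = 2; s = 19, t = -45 (check: 308·19 + 130·(-45) = 2).


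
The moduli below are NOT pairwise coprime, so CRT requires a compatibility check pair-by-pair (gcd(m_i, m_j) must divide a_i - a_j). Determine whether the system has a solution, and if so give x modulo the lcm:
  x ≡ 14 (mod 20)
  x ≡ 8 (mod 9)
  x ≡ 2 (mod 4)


Moduli 20, 9, 4 are not pairwise coprime, so CRT works modulo lcm(m_i) when all pairwise compatibility conditions hold.
Pairwise compatibility: gcd(m_i, m_j) must divide a_i - a_j for every pair.
Merge one congruence at a time:
  Start: x ≡ 14 (mod 20).
  Combine with x ≡ 8 (mod 9): gcd(20, 9) = 1; 8 - 14 = -6, which IS divisible by 1, so compatible.
    Write x = 14 + 20·t and substitute into x ≡ 8 (mod 9): 20·t ≡ 8 − 14 = -6 (mod 9).
    Reduce coefficients mod 9: 2·t ≡ 3 (mod 9).
    The inverse of 2 mod 9 is 5 (since 2·5 = 10 = 1·9 + 1), so t ≡ 5·3 = 15 ≡ 6 (mod 9).
    Then x = 14 + 20·6 = 134, valid modulo lcm(20, 9) = 180: x ≡ 134 (mod 180).
  Combine with x ≡ 2 (mod 4): gcd(180, 4) = 4; 2 - 134 = -132, which IS divisible by 4, so compatible.
    Write x = 134 + 180·t and substitute into x ≡ 2 (mod 4): 180·t ≡ 2 − 134 = -132 (mod 4).
    Divide the congruence (and modulus) by g = 4: 45·t ≡ -33 (mod 1).
    Modulo 1 every t works; take t = 0.
    Then x = 134 + 180·0 = 134, valid modulo lcm(180, 4) = 180: x ≡ 134 (mod 180).
Verify: 134 mod 20 = 14, 134 mod 9 = 8, 134 mod 4 = 2.

x ≡ 134 (mod 180).


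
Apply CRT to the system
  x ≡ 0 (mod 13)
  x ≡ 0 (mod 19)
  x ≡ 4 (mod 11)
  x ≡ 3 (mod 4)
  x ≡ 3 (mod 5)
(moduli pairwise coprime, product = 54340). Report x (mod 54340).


Product of moduli M = 13 · 19 · 11 · 4 · 5 = 54340.
Merge one congruence at a time:
  Start: x ≡ 0 (mod 13).
  Combine with x ≡ 0 (mod 19); new modulus lcm = 247.
    Write x = 0 + 13·t and substitute into x ≡ 0 (mod 19): 13·t ≡ 0 − 0 = 0 (mod 19).
    The inverse of 13 mod 19 is 3 (since 13·3 = 39 = 2·19 + 1), so t ≡ 3·0 = 0 ≡ 0 (mod 19).
    Then x = 0 + 13·0 = 0, valid modulo lcm(13, 19) = 247: x ≡ 0 (mod 247).
  Combine with x ≡ 4 (mod 11); new modulus lcm = 2717.
    Write x = 0 + 247·t and substitute into x ≡ 4 (mod 11): 247·t ≡ 4 − 0 = 4 (mod 11).
    Reduce coefficients mod 11: 5·t ≡ 4 (mod 11).
    The inverse of 5 mod 11 is 9 (since 5·9 = 45 = 4·11 + 1), so t ≡ 9·4 = 36 ≡ 3 (mod 11).
    Then x = 0 + 247·3 = 741, valid modulo lcm(247, 11) = 2717: x ≡ 741 (mod 2717).
  Combine with x ≡ 3 (mod 4); new modulus lcm = 10868.
    Write x = 741 + 2717·t and substitute into x ≡ 3 (mod 4): 2717·t ≡ 3 − 741 = -738 (mod 4).
    Reduce coefficients mod 4: 1·t ≡ 2 (mod 4).
    So t ≡ 2 (mod 4).
    Then x = 741 + 2717·2 = 6175, valid modulo lcm(2717, 4) = 10868: x ≡ 6175 (mod 10868).
  Combine with x ≡ 3 (mod 5); new modulus lcm = 54340.
    Write x = 6175 + 10868·t and substitute into x ≡ 3 (mod 5): 10868·t ≡ 3 − 6175 = -6172 (mod 5).
    Reduce coefficients mod 5: 3·t ≡ 3 (mod 5).
    The inverse of 3 mod 5 is 2 (since 3·2 = 6 = 1·5 + 1), so t ≡ 2·3 = 6 ≡ 1 (mod 5).
    Then x = 6175 + 10868·1 = 17043, valid modulo lcm(10868, 5) = 54340: x ≡ 17043 (mod 54340).
Verify against each original: 17043 mod 13 = 0, 17043 mod 19 = 0, 17043 mod 11 = 4, 17043 mod 4 = 3, 17043 mod 5 = 3.

x ≡ 17043 (mod 54340).


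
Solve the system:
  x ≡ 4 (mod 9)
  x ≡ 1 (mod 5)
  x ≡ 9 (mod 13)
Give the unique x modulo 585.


Moduli 9, 5, 13 are pairwise coprime; by CRT there is a unique solution modulo M = 9 · 5 · 13 = 585.
Solve pairwise, accumulating the modulus:
  Start with x ≡ 4 (mod 9).
  Combine with x ≡ 1 (mod 5): since gcd(9, 5) = 1, we get a unique residue mod 45.
    Write x = 4 + 9·t and substitute into x ≡ 1 (mod 5): 9·t ≡ 1 − 4 = -3 (mod 5).
    Reduce coefficients mod 5: 4·t ≡ 2 (mod 5).
    The inverse of 4 mod 5 is 4 (since 4·4 = 16 = 3·5 + 1), so t ≡ 4·2 = 8 ≡ 3 (mod 5).
    Then x = 4 + 9·3 = 31, valid modulo lcm(9, 5) = 45: x ≡ 31 (mod 45).
  Combine with x ≡ 9 (mod 13): since gcd(45, 13) = 1, we get a unique residue mod 585.
    Write x = 31 + 45·t and substitute into x ≡ 9 (mod 13): 45·t ≡ 9 − 31 = -22 (mod 13).
    Reduce coefficients mod 13: 6·t ≡ 4 (mod 13).
    The inverse of 6 mod 13 is 11 (since 6·11 = 66 = 5·13 + 1), so t ≡ 11·4 = 44 ≡ 5 (mod 13).
    Then x = 31 + 45·5 = 256, valid modulo lcm(45, 13) = 585: x ≡ 256 (mod 585).
Verify: 256 mod 9 = 4 ✓, 256 mod 5 = 1 ✓, 256 mod 13 = 9 ✓.

x ≡ 256 (mod 585).


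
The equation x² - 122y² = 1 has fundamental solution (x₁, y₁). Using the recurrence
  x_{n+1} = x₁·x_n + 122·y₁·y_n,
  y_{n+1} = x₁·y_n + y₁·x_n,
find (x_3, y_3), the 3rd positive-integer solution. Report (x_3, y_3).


Step 1: Find the fundamental solution (x₁, y₁) of x² - 122y² = 1.
  Expand √122 as a continued fraction. a₀ = ⌊√122⌋ = 11; iterate m_{k+1} = d_k·a_k − m_k, d_{k+1} = (122 − m_{k+1}²)/d_k, a_{k+1} = ⌊(a₀ + m_{k+1})/d_{k+1}⌋ (starting m₀ = 0, d₀ = 1), with convergents p_k = a_k·p_{k-1} + p_{k-2}, q_k = a_k·q_{k-1} + q_{k-2} (p₋₁ = 1, q₋₁ = 0):
  k = 0: a₀ = 11; p₀/q₀ = 11/1; p₀² − 122·q₀² = 121 − 122 = -1.
  k = 1: m = 11, d = 1, a = ⌊(11 + 11)/1⌋ = 22; p/q = (22·11 + 1)/(22·1 + 0) = 243/22; p² − 122·q² = 59049 − 59048 = 1.
  The first convergent with p² − 122·q² = 1 gives the fundamental solution (x₁, y₁) = (243, 22).
Step 2: Apply the recurrence (x_{n+1}, y_{n+1}) = (x₁x_n + 122y₁y_n, x₁y_n + y₁x_n) repeatedly.
  From (x_1, y_1) = (243, 22): x_2 = 243·243 + 122·22·22 = 118097; y_2 = 243·22 + 22·243 = 10692.
  From (x_2, y_2) = (118097, 10692): x_3 = 243·118097 + 122·22·10692 = 57394899; y_3 = 243·10692 + 22·118097 = 5196290.
Step 3: Verify x_3² - 122·y_3² = 3294174431220201 - 3294174431220200 = 1 (should be 1). ✓

(x_1, y_1) = (243, 22); (x_3, y_3) = (57394899, 5196290).


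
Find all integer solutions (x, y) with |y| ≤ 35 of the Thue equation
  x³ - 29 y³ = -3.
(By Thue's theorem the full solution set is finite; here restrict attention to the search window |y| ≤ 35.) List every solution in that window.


The equation is x³ - 29y³ = -3. For fixed y, x³ = 29·y³ − 3, so a solution requires the RHS to be a perfect cube.
Strategy: iterate y from -35 to 35, compute RHS = 29·y³ − 3, and check whether it is a (positive or negative) perfect cube.
Check small values of y:
  y = 0: RHS = -3 is not a perfect cube.
  y = 1: RHS = 26 is not a perfect cube.
  y = -1: RHS = -32 is not a perfect cube.
  y = 2: RHS = 229 is not a perfect cube.
  y = -2: RHS = -235 is not a perfect cube.
  y = 3: RHS = 780 is not a perfect cube.
  y = -3: RHS = -786 is not a perfect cube.
Continuing the search up to |y| = 35 finds no solutions either.
No (x, y) in the scanned range satisfies the equation.

No integer solutions with |y| ≤ 35.


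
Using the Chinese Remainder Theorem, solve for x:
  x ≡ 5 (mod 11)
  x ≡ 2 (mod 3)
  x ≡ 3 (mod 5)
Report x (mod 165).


Moduli 11, 3, 5 are pairwise coprime; by CRT there is a unique solution modulo M = 11 · 3 · 5 = 165.
Solve pairwise, accumulating the modulus:
  Start with x ≡ 5 (mod 11).
  Combine with x ≡ 2 (mod 3): since gcd(11, 3) = 1, we get a unique residue mod 33.
    Write x = 5 + 11·t and substitute into x ≡ 2 (mod 3): 11·t ≡ 2 − 5 = -3 (mod 3).
    Reduce coefficients mod 3: 2·t ≡ 0 (mod 3).
    The inverse of 2 mod 3 is 2 (since 2·2 = 4 = 1·3 + 1), so t ≡ 2·0 = 0 ≡ 0 (mod 3).
    Then x = 5 + 11·0 = 5, valid modulo lcm(11, 3) = 33: x ≡ 5 (mod 33).
  Combine with x ≡ 3 (mod 5): since gcd(33, 5) = 1, we get a unique residue mod 165.
    Write x = 5 + 33·t and substitute into x ≡ 3 (mod 5): 33·t ≡ 3 − 5 = -2 (mod 5).
    Reduce coefficients mod 5: 3·t ≡ 3 (mod 5).
    The inverse of 3 mod 5 is 2 (since 3·2 = 6 = 1·5 + 1), so t ≡ 2·3 = 6 ≡ 1 (mod 5).
    Then x = 5 + 33·1 = 38, valid modulo lcm(33, 5) = 165: x ≡ 38 (mod 165).
Verify: 38 mod 11 = 5 ✓, 38 mod 3 = 2 ✓, 38 mod 5 = 3 ✓.

x ≡ 38 (mod 165).


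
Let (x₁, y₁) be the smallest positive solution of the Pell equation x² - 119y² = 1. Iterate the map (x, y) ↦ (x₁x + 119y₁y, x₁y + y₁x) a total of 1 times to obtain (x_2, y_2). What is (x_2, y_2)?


Step 1: Find the fundamental solution (x₁, y₁) of x² - 119y² = 1.
  Expand √119 as a continued fraction. a₀ = ⌊√119⌋ = 10; iterate m_{k+1} = d_k·a_k − m_k, d_{k+1} = (119 − m_{k+1}²)/d_k, a_{k+1} = ⌊(a₀ + m_{k+1})/d_{k+1}⌋ (starting m₀ = 0, d₀ = 1), with convergents p_k = a_k·p_{k-1} + p_{k-2}, q_k = a_k·q_{k-1} + q_{k-2} (p₋₁ = 1, q₋₁ = 0):
  k = 0: a₀ = 10; p₀/q₀ = 10/1; p₀² − 119·q₀² = 100 − 119 = -19.
  k = 1: m = 10, d = 19, a = ⌊(10 + 10)/19⌋ = 1; p/q = (1·10 + 1)/(1·1 + 0) = 11/1; p² − 119·q² = 121 − 119 = 2.
  k = 2: m = 9, d = 2, a = ⌊(10 + 9)/2⌋ = 9; p/q = (9·11 + 10)/(9·1 + 1) = 109/10; p² − 119·q² = 11881 − 11900 = -19.
  k = 3: m = 9, d = 19, a = ⌊(10 + 9)/19⌋ = 1; p/q = (1·109 + 11)/(1·10 + 1) = 120/11; p² − 119·q² = 14400 − 14399 = 1.
  The first convergent with p² − 119·q² = 1 gives the fundamental solution (x₁, y₁) = (120, 11).
Step 2: Apply the recurrence (x_{n+1}, y_{n+1}) = (x₁x_n + 119y₁y_n, x₁y_n + y₁x_n) repeatedly.
  From (x_1, y_1) = (120, 11): x_2 = 120·120 + 119·11·11 = 28799; y_2 = 120·11 + 11·120 = 2640.
Step 3: Verify x_2² - 119·y_2² = 829382401 - 829382400 = 1 (should be 1). ✓

(x_1, y_1) = (120, 11); (x_2, y_2) = (28799, 2640).


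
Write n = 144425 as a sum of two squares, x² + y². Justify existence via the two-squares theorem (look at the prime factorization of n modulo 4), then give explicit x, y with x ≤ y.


Step 1: Factor n = 144425 = 5^2 · 53 · 109.
Step 2: Check the mod-4 condition on each prime factor: 5 ≡ 1 (mod 4), exponent 2; 53 ≡ 1 (mod 4), exponent 1; 109 ≡ 1 (mod 4), exponent 1.
All primes ≡ 3 (mod 4) appear to even exponent (or don't appear), so by the two-squares theorem n IS expressible as a sum of two squares.
Step 3: Build a representation. Group n = k² · m with k = 5 and m = 53 · 109 = 5777 (a product of primes ≡ 1 (mod 4)); a representation of m scales to one of n via (k·x)² + (k·y)² = k²(x² + y²). Each prime p ≡ 1 (mod 4) is itself a sum of two squares; find a² by testing p − a² for a perfect square:
  53: 53 − 1² = 52, 53 − 2² = 49 = 7² ⇒ 53 = 2² + 7².
  109: 109 − 1² = 108, 109 − 2² = 105, 109 − 3² = 100 = 10² ⇒ 109 = 3² + 10².
  Combine using the Brahmagupta–Fibonacci identity (a² + b²)(c² + d²) = (ac − bd)² + (ad + bc)² = (ac + bd)² + (ad − bc)²:
  53 · 109 = 5777: from (2² + 7²)(3² + 10²), take (2·3 − 7·10, 2·10 + 7·3) = (6 − 70, 20 + 21) = (-64, 41); dropping signs (only squares matter) gives (64, 41); check 64² + 41² = 4096 + 1681 = 5777 ✓.
  Scale by k = 5: (5·64, 5·41) = (320, 205).
Step 4: Order so x ≤ y and verify: 205² + 320² = 42025 + 102400 = 144425 = n. ✓

n = 144425 = 205² + 320² (one valid representation with x ≤ y).


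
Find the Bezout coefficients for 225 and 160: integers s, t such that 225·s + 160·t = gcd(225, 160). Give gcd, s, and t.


Euclidean algorithm on (225, 160) — divide until remainder is 0:
  225 = 1 · 160 + 65
  160 = 2 · 65 + 30
  65 = 2 · 30 + 5
  30 = 6 · 5 + 0
gcd(225, 160) = 5.
Track Bezout coefficients alongside the remainders: start with r₀ = 225 = a·1 + b·0 (s = 1, t = 0) and r₁ = 160 = a·0 + b·1 (s = 0, t = 1); each new remainder r_{k+1} = r_{k-1} − q_k·r_k inherits s_{k+1} = s_{k-1} − q_k·s_k, t_{k+1} = t_{k-1} − q_k·t_k, so r_k = a·s_k + b·t_k at every step:
  q = 1: r = 65, s = 1 − 1·0 = 1, t = 0 − 1·1 = -1  (check: 225·1 + 160·(-1) = 65)
  q = 2: r = 30, s = 0 − 2·1 = -2, t = 1 − 2·(-1) = 3  (check: 225·(-2) + 160·3 = 30)
  q = 2: r = 5, s = 1 − 2·(-2) = 5, t = -1 − 2·3 = -7  (check: 225·5 + 160·(-7) = 5)
The row with r = 5 (the gcd) gives the Bezout coefficients s = 5, t = -7.
Result: 225 · (5) + 160 · (-7) = 5.

gcd(225, 160) = 5; s = 5, t = -7 (check: 225·5 + 160·(-7) = 5).


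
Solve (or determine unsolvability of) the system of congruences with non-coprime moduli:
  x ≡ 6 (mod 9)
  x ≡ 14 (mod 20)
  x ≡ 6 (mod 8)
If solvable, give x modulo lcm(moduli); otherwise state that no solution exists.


Moduli 9, 20, 8 are not pairwise coprime, so CRT works modulo lcm(m_i) when all pairwise compatibility conditions hold.
Pairwise compatibility: gcd(m_i, m_j) must divide a_i - a_j for every pair.
Merge one congruence at a time:
  Start: x ≡ 6 (mod 9).
  Combine with x ≡ 14 (mod 20): gcd(9, 20) = 1; 14 - 6 = 8, which IS divisible by 1, so compatible.
    Write x = 6 + 9·t and substitute into x ≡ 14 (mod 20): 9·t ≡ 14 − 6 = 8 (mod 20).
    The inverse of 9 mod 20 is 9 (since 9·9 = 81 = 4·20 + 1), so t ≡ 9·8 = 72 ≡ 12 (mod 20).
    Then x = 6 + 9·12 = 114, valid modulo lcm(9, 20) = 180: x ≡ 114 (mod 180).
  Combine with x ≡ 6 (mod 8): gcd(180, 8) = 4; 6 - 114 = -108, which IS divisible by 4, so compatible.
    Write x = 114 + 180·t and substitute into x ≡ 6 (mod 8): 180·t ≡ 6 − 114 = -108 (mod 8).
    Divide the congruence (and modulus) by g = 4: 45·t ≡ -27 (mod 2).
    Reduce coefficients mod 2: 1·t ≡ 1 (mod 2).
    So t ≡ 1 (mod 2).
    Then x = 114 + 180·1 = 294, valid modulo lcm(180, 8) = 360: x ≡ 294 (mod 360).
Verify: 294 mod 9 = 6, 294 mod 20 = 14, 294 mod 8 = 6.

x ≡ 294 (mod 360).


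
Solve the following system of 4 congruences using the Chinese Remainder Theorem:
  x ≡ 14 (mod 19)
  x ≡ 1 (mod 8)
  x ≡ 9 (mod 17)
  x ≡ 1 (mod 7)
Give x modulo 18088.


Product of moduli M = 19 · 8 · 17 · 7 = 18088.
Merge one congruence at a time:
  Start: x ≡ 14 (mod 19).
  Combine with x ≡ 1 (mod 8); new modulus lcm = 152.
    Write x = 14 + 19·t and substitute into x ≡ 1 (mod 8): 19·t ≡ 1 − 14 = -13 (mod 8).
    Reduce coefficients mod 8: 3·t ≡ 3 (mod 8).
    The inverse of 3 mod 8 is 3 (since 3·3 = 9 = 1·8 + 1), so t ≡ 3·3 = 9 ≡ 1 (mod 8).
    Then x = 14 + 19·1 = 33, valid modulo lcm(19, 8) = 152: x ≡ 33 (mod 152).
  Combine with x ≡ 9 (mod 17); new modulus lcm = 2584.
    Write x = 33 + 152·t and substitute into x ≡ 9 (mod 17): 152·t ≡ 9 − 33 = -24 (mod 17).
    Reduce coefficients mod 17: 16·t ≡ 10 (mod 17).
    The inverse of 16 mod 17 is 16 (since 16·16 = 256 = 15·17 + 1), so t ≡ 16·10 = 160 ≡ 7 (mod 17).
    Then x = 33 + 152·7 = 1097, valid modulo lcm(152, 17) = 2584: x ≡ 1097 (mod 2584).
  Combine with x ≡ 1 (mod 7); new modulus lcm = 18088.
    Write x = 1097 + 2584·t and substitute into x ≡ 1 (mod 7): 2584·t ≡ 1 − 1097 = -1096 (mod 7).
    Reduce coefficients mod 7: 1·t ≡ 3 (mod 7).
    So t ≡ 3 (mod 7).
    Then x = 1097 + 2584·3 = 8849, valid modulo lcm(2584, 7) = 18088: x ≡ 8849 (mod 18088).
Verify against each original: 8849 mod 19 = 14, 8849 mod 8 = 1, 8849 mod 17 = 9, 8849 mod 7 = 1.

x ≡ 8849 (mod 18088).


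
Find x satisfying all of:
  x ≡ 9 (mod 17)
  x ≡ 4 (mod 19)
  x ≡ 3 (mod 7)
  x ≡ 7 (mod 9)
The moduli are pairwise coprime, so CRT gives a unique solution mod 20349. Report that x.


Product of moduli M = 17 · 19 · 7 · 9 = 20349.
Merge one congruence at a time:
  Start: x ≡ 9 (mod 17).
  Combine with x ≡ 4 (mod 19); new modulus lcm = 323.
    Write x = 9 + 17·t and substitute into x ≡ 4 (mod 19): 17·t ≡ 4 − 9 = -5 (mod 19).
    Reduce coefficients mod 19: 17·t ≡ 14 (mod 19).
    The inverse of 17 mod 19 is 9 (since 17·9 = 153 = 8·19 + 1), so t ≡ 9·14 = 126 ≡ 12 (mod 19).
    Then x = 9 + 17·12 = 213, valid modulo lcm(17, 19) = 323: x ≡ 213 (mod 323).
  Combine with x ≡ 3 (mod 7); new modulus lcm = 2261.
    Write x = 213 + 323·t and substitute into x ≡ 3 (mod 7): 323·t ≡ 3 − 213 = -210 (mod 7).
    Reduce coefficients mod 7: 1·t ≡ 0 (mod 7).
    So t ≡ 0 (mod 7).
    Then x = 213 + 323·0 = 213, valid modulo lcm(323, 7) = 2261: x ≡ 213 (mod 2261).
  Combine with x ≡ 7 (mod 9); new modulus lcm = 20349.
    Write x = 213 + 2261·t and substitute into x ≡ 7 (mod 9): 2261·t ≡ 7 − 213 = -206 (mod 9).
    Reduce coefficients mod 9: 2·t ≡ 1 (mod 9).
    The inverse of 2 mod 9 is 5 (since 2·5 = 10 = 1·9 + 1), so t ≡ 5·1 = 5 ≡ 5 (mod 9).
    Then x = 213 + 2261·5 = 11518, valid modulo lcm(2261, 9) = 20349: x ≡ 11518 (mod 20349).
Verify against each original: 11518 mod 17 = 9, 11518 mod 19 = 4, 11518 mod 7 = 3, 11518 mod 9 = 7.

x ≡ 11518 (mod 20349).


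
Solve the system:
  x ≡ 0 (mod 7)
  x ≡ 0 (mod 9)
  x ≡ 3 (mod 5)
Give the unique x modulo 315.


Moduli 7, 9, 5 are pairwise coprime; by CRT there is a unique solution modulo M = 7 · 9 · 5 = 315.
Solve pairwise, accumulating the modulus:
  Start with x ≡ 0 (mod 7).
  Combine with x ≡ 0 (mod 9): since gcd(7, 9) = 1, we get a unique residue mod 63.
    Write x = 0 + 7·t and substitute into x ≡ 0 (mod 9): 7·t ≡ 0 − 0 = 0 (mod 9).
    The inverse of 7 mod 9 is 4 (since 7·4 = 28 = 3·9 + 1), so t ≡ 4·0 = 0 ≡ 0 (mod 9).
    Then x = 0 + 7·0 = 0, valid modulo lcm(7, 9) = 63: x ≡ 0 (mod 63).
  Combine with x ≡ 3 (mod 5): since gcd(63, 5) = 1, we get a unique residue mod 315.
    Write x = 0 + 63·t and substitute into x ≡ 3 (mod 5): 63·t ≡ 3 − 0 = 3 (mod 5).
    Reduce coefficients mod 5: 3·t ≡ 3 (mod 5).
    The inverse of 3 mod 5 is 2 (since 3·2 = 6 = 1·5 + 1), so t ≡ 2·3 = 6 ≡ 1 (mod 5).
    Then x = 0 + 63·1 = 63, valid modulo lcm(63, 5) = 315: x ≡ 63 (mod 315).
Verify: 63 mod 7 = 0 ✓, 63 mod 9 = 0 ✓, 63 mod 5 = 3 ✓.

x ≡ 63 (mod 315).


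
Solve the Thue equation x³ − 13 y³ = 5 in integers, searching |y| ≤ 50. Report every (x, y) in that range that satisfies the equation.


The equation is x³ - 13y³ = 5. For fixed y, x³ = 13·y³ + 5, so a solution requires the RHS to be a perfect cube.
Strategy: iterate y from -50 to 50, compute RHS = 13·y³ + 5, and check whether it is a (positive or negative) perfect cube.
Check small values of y:
  y = 0: RHS = 5 is not a perfect cube.
  y = 1: RHS = 18 is not a perfect cube.
  y = -1: RHS = -8 = (-2)³ ⇒ x = -2 works.
  y = 2: RHS = 109 is not a perfect cube.
  y = -2: RHS = -99 is not a perfect cube.
  y = 3: RHS = 356 is not a perfect cube.
  y = -3: RHS = -346 is not a perfect cube.
Continuing the search up to |y| = 50 finds no further solutions beyond those listed.
Collected solutions: (-2, -1).

Solutions (with |y| ≤ 50): (-2, -1).


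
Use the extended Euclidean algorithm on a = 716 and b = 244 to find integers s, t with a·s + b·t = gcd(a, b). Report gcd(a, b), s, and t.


Euclidean algorithm on (716, 244) — divide until remainder is 0:
  716 = 2 · 244 + 228
  244 = 1 · 228 + 16
  228 = 14 · 16 + 4
  16 = 4 · 4 + 0
gcd(716, 244) = 4.
Track Bezout coefficients alongside the remainders: start with r₀ = 716 = a·1 + b·0 (s = 1, t = 0) and r₁ = 244 = a·0 + b·1 (s = 0, t = 1); each new remainder r_{k+1} = r_{k-1} − q_k·r_k inherits s_{k+1} = s_{k-1} − q_k·s_k, t_{k+1} = t_{k-1} − q_k·t_k, so r_k = a·s_k + b·t_k at every step:
  q = 2: r = 228, s = 1 − 2·0 = 1, t = 0 − 2·1 = -2  (check: 716·1 + 244·(-2) = 228)
  q = 1: r = 16, s = 0 − 1·1 = -1, t = 1 − 1·(-2) = 3  (check: 716·(-1) + 244·3 = 16)
  q = 14: r = 4, s = 1 − 14·(-1) = 15, t = -2 − 14·3 = -44  (check: 716·15 + 244·(-44) = 4)
The row with r = 4 (the gcd) gives the Bezout coefficients s = 15, t = -44.
Result: 716 · (15) + 244 · (-44) = 4.

gcd(716, 244) = 4; s = 15, t = -44 (check: 716·15 + 244·(-44) = 4).


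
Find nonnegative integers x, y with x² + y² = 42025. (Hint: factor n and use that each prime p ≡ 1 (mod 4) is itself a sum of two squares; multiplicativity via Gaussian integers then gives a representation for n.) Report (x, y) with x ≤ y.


Step 1: Factor n = 42025 = 5^2 · 41^2.
Step 2: Check the mod-4 condition on each prime factor: 5 ≡ 1 (mod 4), exponent 2; 41 ≡ 1 (mod 4), exponent 2.
All primes ≡ 3 (mod 4) appear to even exponent (or don't appear), so by the two-squares theorem n IS expressible as a sum of two squares.
Step 3: Build a representation. Group n = k² · m with k = 5 and m = 41 · 41 = 1681 (a product of primes ≡ 1 (mod 4)); a representation of m scales to one of n via (k·x)² + (k·y)² = k²(x² + y²). Each prime p ≡ 1 (mod 4) is itself a sum of two squares; find a² by testing p − a² for a perfect square:
  41: 41 − 1² = 40, 41 − 2² = 37, 41 − 3² = 32, 41 − 4² = 25 = 5² ⇒ 41 = 4² + 5².
  Combine using the Brahmagupta–Fibonacci identity (a² + b²)(c² + d²) = (ac − bd)² + (ad + bc)² = (ac + bd)² + (ad − bc)²:
  41 · 41 = 1681: from (4² + 5²)(4² + 5²), take (4·4 − 5·5, 4·5 + 5·4) = (16 − 25, 20 + 20) = (-9, 40); dropping signs (only squares matter) gives (9, 40); check 9² + 40² = 81 + 1600 = 1681 ✓.
  Scale by k = 5: (5·9, 5·40) = (45, 200).
Step 4: Order so x ≤ y and verify: 45² + 200² = 2025 + 40000 = 42025 = n. ✓

n = 42025 = 45² + 200² (one valid representation with x ≤ y).


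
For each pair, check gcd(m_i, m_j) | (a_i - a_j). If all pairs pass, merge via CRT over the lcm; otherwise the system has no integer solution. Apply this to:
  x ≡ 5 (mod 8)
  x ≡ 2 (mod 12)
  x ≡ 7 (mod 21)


Moduli 8, 12, 21 are not pairwise coprime, so CRT works modulo lcm(m_i) when all pairwise compatibility conditions hold.
Pairwise compatibility: gcd(m_i, m_j) must divide a_i - a_j for every pair.
Merge one congruence at a time:
  Start: x ≡ 5 (mod 8).
  Combine with x ≡ 2 (mod 12): gcd(8, 12) = 4, and 2 - 5 = -3 is NOT divisible by 4.
    ⇒ system is inconsistent (no integer solution).

No solution (the system is inconsistent).


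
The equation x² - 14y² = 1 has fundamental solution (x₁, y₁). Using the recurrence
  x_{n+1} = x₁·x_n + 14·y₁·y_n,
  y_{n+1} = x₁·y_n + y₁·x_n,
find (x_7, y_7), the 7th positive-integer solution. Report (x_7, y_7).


Step 1: Find the fundamental solution (x₁, y₁) of x² - 14y² = 1.
  Expand √14 as a continued fraction. a₀ = ⌊√14⌋ = 3; iterate m_{k+1} = d_k·a_k − m_k, d_{k+1} = (14 − m_{k+1}²)/d_k, a_{k+1} = ⌊(a₀ + m_{k+1})/d_{k+1}⌋ (starting m₀ = 0, d₀ = 1), with convergents p_k = a_k·p_{k-1} + p_{k-2}, q_k = a_k·q_{k-1} + q_{k-2} (p₋₁ = 1, q₋₁ = 0):
  k = 0: a₀ = 3; p₀/q₀ = 3/1; p₀² − 14·q₀² = 9 − 14 = -5.
  k = 1: m = 3, d = 5, a = ⌊(3 + 3)/5⌋ = 1; p/q = (1·3 + 1)/(1·1 + 0) = 4/1; p² − 14·q² = 16 − 14 = 2.
  k = 2: m = 2, d = 2, a = ⌊(3 + 2)/2⌋ = 2; p/q = (2·4 + 3)/(2·1 + 1) = 11/3; p² − 14·q² = 121 − 126 = -5.
  k = 3: m = 2, d = 5, a = ⌊(3 + 2)/5⌋ = 1; p/q = (1·11 + 4)/(1·3 + 1) = 15/4; p² − 14·q² = 225 − 224 = 1.
  The first convergent with p² − 14·q² = 1 gives the fundamental solution (x₁, y₁) = (15, 4).
Step 2: Apply the recurrence (x_{n+1}, y_{n+1}) = (x₁x_n + 14y₁y_n, x₁y_n + y₁x_n) repeatedly.
  From (x_1, y_1) = (15, 4): x_2 = 15·15 + 14·4·4 = 449; y_2 = 15·4 + 4·15 = 120.
  From (x_2, y_2) = (449, 120): x_3 = 15·449 + 14·4·120 = 13455; y_3 = 15·120 + 4·449 = 3596.
  From (x_3, y_3) = (13455, 3596): x_4 = 15·13455 + 14·4·3596 = 403201; y_4 = 15·3596 + 4·13455 = 107760.
  From (x_4, y_4) = (403201, 107760): x_5 = 15·403201 + 14·4·107760 = 12082575; y_5 = 15·107760 + 4·403201 = 3229204.
  From (x_5, y_5) = (12082575, 3229204): x_6 = 15·12082575 + 14·4·3229204 = 362074049; y_6 = 15·3229204 + 4·12082575 = 96768360.
  From (x_6, y_6) = (362074049, 96768360): x_7 = 15·362074049 + 14·4·96768360 = 10850138895; y_7 = 15·96768360 + 4·362074049 = 2899821596.
Step 3: Verify x_7² - 14·y_7² = 117725514040791821025 - 117725514040791821024 = 1 (should be 1). ✓

(x_1, y_1) = (15, 4); (x_7, y_7) = (10850138895, 2899821596).


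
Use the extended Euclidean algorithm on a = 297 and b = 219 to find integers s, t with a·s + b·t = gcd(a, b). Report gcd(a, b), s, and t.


Euclidean algorithm on (297, 219) — divide until remainder is 0:
  297 = 1 · 219 + 78
  219 = 2 · 78 + 63
  78 = 1 · 63 + 15
  63 = 4 · 15 + 3
  15 = 5 · 3 + 0
gcd(297, 219) = 3.
Track Bezout coefficients alongside the remainders: start with r₀ = 297 = a·1 + b·0 (s = 1, t = 0) and r₁ = 219 = a·0 + b·1 (s = 0, t = 1); each new remainder r_{k+1} = r_{k-1} − q_k·r_k inherits s_{k+1} = s_{k-1} − q_k·s_k, t_{k+1} = t_{k-1} − q_k·t_k, so r_k = a·s_k + b·t_k at every step:
  q = 1: r = 78, s = 1 − 1·0 = 1, t = 0 − 1·1 = -1  (check: 297·1 + 219·(-1) = 78)
  q = 2: r = 63, s = 0 − 2·1 = -2, t = 1 − 2·(-1) = 3  (check: 297·(-2) + 219·3 = 63)
  q = 1: r = 15, s = 1 − 1·(-2) = 3, t = -1 − 1·3 = -4  (check: 297·3 + 219·(-4) = 15)
  q = 4: r = 3, s = -2 − 4·3 = -14, t = 3 − 4·(-4) = 19  (check: 297·(-14) + 219·19 = 3)
The row with r = 3 (the gcd) gives the Bezout coefficients s = -14, t = 19.
Result: 297 · (-14) + 219 · (19) = 3.

gcd(297, 219) = 3; s = -14, t = 19 (check: 297·(-14) + 219·19 = 3).


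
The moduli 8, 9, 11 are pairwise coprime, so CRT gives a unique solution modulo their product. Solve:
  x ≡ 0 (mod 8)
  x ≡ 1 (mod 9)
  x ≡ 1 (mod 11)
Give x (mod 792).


Moduli 8, 9, 11 are pairwise coprime; by CRT there is a unique solution modulo M = 8 · 9 · 11 = 792.
Solve pairwise, accumulating the modulus:
  Start with x ≡ 0 (mod 8).
  Combine with x ≡ 1 (mod 9): since gcd(8, 9) = 1, we get a unique residue mod 72.
    Write x = 0 + 8·t and substitute into x ≡ 1 (mod 9): 8·t ≡ 1 − 0 = 1 (mod 9).
    The inverse of 8 mod 9 is 8 (since 8·8 = 64 = 7·9 + 1), so t ≡ 8·1 = 8 ≡ 8 (mod 9).
    Then x = 0 + 8·8 = 64, valid modulo lcm(8, 9) = 72: x ≡ 64 (mod 72).
  Combine with x ≡ 1 (mod 11): since gcd(72, 11) = 1, we get a unique residue mod 792.
    Write x = 64 + 72·t and substitute into x ≡ 1 (mod 11): 72·t ≡ 1 − 64 = -63 (mod 11).
    Reduce coefficients mod 11: 6·t ≡ 3 (mod 11).
    The inverse of 6 mod 11 is 2 (since 6·2 = 12 = 1·11 + 1), so t ≡ 2·3 = 6 ≡ 6 (mod 11).
    Then x = 64 + 72·6 = 496, valid modulo lcm(72, 11) = 792: x ≡ 496 (mod 792).
Verify: 496 mod 8 = 0 ✓, 496 mod 9 = 1 ✓, 496 mod 11 = 1 ✓.

x ≡ 496 (mod 792).


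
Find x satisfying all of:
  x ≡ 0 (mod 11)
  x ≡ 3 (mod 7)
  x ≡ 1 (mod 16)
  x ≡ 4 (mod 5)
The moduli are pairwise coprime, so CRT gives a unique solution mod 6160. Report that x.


Product of moduli M = 11 · 7 · 16 · 5 = 6160.
Merge one congruence at a time:
  Start: x ≡ 0 (mod 11).
  Combine with x ≡ 3 (mod 7); new modulus lcm = 77.
    Write x = 0 + 11·t and substitute into x ≡ 3 (mod 7): 11·t ≡ 3 − 0 = 3 (mod 7).
    Reduce coefficients mod 7: 4·t ≡ 3 (mod 7).
    The inverse of 4 mod 7 is 2 (since 4·2 = 8 = 1·7 + 1), so t ≡ 2·3 = 6 ≡ 6 (mod 7).
    Then x = 0 + 11·6 = 66, valid modulo lcm(11, 7) = 77: x ≡ 66 (mod 77).
  Combine with x ≡ 1 (mod 16); new modulus lcm = 1232.
    Write x = 66 + 77·t and substitute into x ≡ 1 (mod 16): 77·t ≡ 1 − 66 = -65 (mod 16).
    Reduce coefficients mod 16: 13·t ≡ 15 (mod 16).
    The inverse of 13 mod 16 is 5 (since 13·5 = 65 = 4·16 + 1), so t ≡ 5·15 = 75 ≡ 11 (mod 16).
    Then x = 66 + 77·11 = 913, valid modulo lcm(77, 16) = 1232: x ≡ 913 (mod 1232).
  Combine with x ≡ 4 (mod 5); new modulus lcm = 6160.
    Write x = 913 + 1232·t and substitute into x ≡ 4 (mod 5): 1232·t ≡ 4 − 913 = -909 (mod 5).
    Reduce coefficients mod 5: 2·t ≡ 1 (mod 5).
    The inverse of 2 mod 5 is 3 (since 2·3 = 6 = 1·5 + 1), so t ≡ 3·1 = 3 ≡ 3 (mod 5).
    Then x = 913 + 1232·3 = 4609, valid modulo lcm(1232, 5) = 6160: x ≡ 4609 (mod 6160).
Verify against each original: 4609 mod 11 = 0, 4609 mod 7 = 3, 4609 mod 16 = 1, 4609 mod 5 = 4.

x ≡ 4609 (mod 6160).


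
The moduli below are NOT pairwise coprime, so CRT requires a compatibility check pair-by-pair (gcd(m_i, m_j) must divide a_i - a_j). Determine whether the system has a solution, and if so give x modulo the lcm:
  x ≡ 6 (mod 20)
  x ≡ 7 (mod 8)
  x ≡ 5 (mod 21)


Moduli 20, 8, 21 are not pairwise coprime, so CRT works modulo lcm(m_i) when all pairwise compatibility conditions hold.
Pairwise compatibility: gcd(m_i, m_j) must divide a_i - a_j for every pair.
Merge one congruence at a time:
  Start: x ≡ 6 (mod 20).
  Combine with x ≡ 7 (mod 8): gcd(20, 8) = 4, and 7 - 6 = 1 is NOT divisible by 4.
    ⇒ system is inconsistent (no integer solution).

No solution (the system is inconsistent).


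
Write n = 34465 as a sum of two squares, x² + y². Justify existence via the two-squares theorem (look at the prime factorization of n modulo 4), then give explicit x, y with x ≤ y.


Step 1: Factor n = 34465 = 5 · 61 · 113.
Step 2: Check the mod-4 condition on each prime factor: 5 ≡ 1 (mod 4), exponent 1; 61 ≡ 1 (mod 4), exponent 1; 113 ≡ 1 (mod 4), exponent 1.
All primes ≡ 3 (mod 4) appear to even exponent (or don't appear), so by the two-squares theorem n IS expressible as a sum of two squares.
Step 3: Build a representation. Here n = 5 · 61 · 113 is a product of primes ≡ 1 (mod 4). Each prime p ≡ 1 (mod 4) is itself a sum of two squares; find a² by testing p − a² for a perfect square:
  5: 5 − 1² = 4 = 2² ⇒ 5 = 1² + 2².
  61: 61 − 1² = 60, 61 − 2² = 57, 61 − 3² = 52, 61 − 4² = 45, 61 − 5² = 36 = 6² ⇒ 61 = 5² + 6².
  113: 113 − 1² = 112, 113 − 2² = 109, 113 − 3² = 104, 113 − 4² = 97, 113 − 5² = 88, 113 − 6² = 77, 113 − 7² = 64 = 8² ⇒ 113 = 7² + 8².
  Combine using the Brahmagupta–Fibonacci identity (a² + b²)(c² + d²) = (ac − bd)² + (ad + bc)² = (ac + bd)² + (ad − bc)²:
  5 · 61 = 305: from (1² + 2²)(5² + 6²), take (1·5 − 2·6, 1·6 + 2·5) = (5 − 12, 6 + 10) = (-7, 16); dropping signs (only squares matter) gives (7, 16); check 7² + 16² = 49 + 256 = 305 ✓.
  305 · 113 = 34465: from (7² + 16²)(7² + 8²), take (7·7 − 16·8, 7·8 + 16·7) = (49 − 128, 56 + 112) = (-79, 168); dropping signs (only squares matter) gives (79, 168); check 79² + 168² = 6241 + 28224 = 34465 ✓.
Step 4: Order so x ≤ y and verify: 79² + 168² = 6241 + 28224 = 34465 = n. ✓

n = 34465 = 79² + 168² (one valid representation with x ≤ y).


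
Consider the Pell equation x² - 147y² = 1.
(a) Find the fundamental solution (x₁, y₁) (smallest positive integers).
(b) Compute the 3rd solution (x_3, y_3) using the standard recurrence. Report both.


Step 1: Find the fundamental solution (x₁, y₁) of x² - 147y² = 1.
  Expand √147 as a continued fraction. a₀ = ⌊√147⌋ = 12; iterate m_{k+1} = d_k·a_k − m_k, d_{k+1} = (147 − m_{k+1}²)/d_k, a_{k+1} = ⌊(a₀ + m_{k+1})/d_{k+1}⌋ (starting m₀ = 0, d₀ = 1), with convergents p_k = a_k·p_{k-1} + p_{k-2}, q_k = a_k·q_{k-1} + q_{k-2} (p₋₁ = 1, q₋₁ = 0):
  k = 0: a₀ = 12; p₀/q₀ = 12/1; p₀² − 147·q₀² = 144 − 147 = -3.
  k = 1: m = 12, d = 3, a = ⌊(12 + 12)/3⌋ = 8; p/q = (8·12 + 1)/(8·1 + 0) = 97/8; p² − 147·q² = 9409 − 9408 = 1.
  The first convergent with p² − 147·q² = 1 gives the fundamental solution (x₁, y₁) = (97, 8).
Step 2: Apply the recurrence (x_{n+1}, y_{n+1}) = (x₁x_n + 147y₁y_n, x₁y_n + y₁x_n) repeatedly.
  From (x_1, y_1) = (97, 8): x_2 = 97·97 + 147·8·8 = 18817; y_2 = 97·8 + 8·97 = 1552.
  From (x_2, y_2) = (18817, 1552): x_3 = 97·18817 + 147·8·1552 = 3650401; y_3 = 97·1552 + 8·18817 = 301080.
Step 3: Verify x_3² - 147·y_3² = 13325427460801 - 13325427460800 = 1 (should be 1). ✓

(x_1, y_1) = (97, 8); (x_3, y_3) = (3650401, 301080).


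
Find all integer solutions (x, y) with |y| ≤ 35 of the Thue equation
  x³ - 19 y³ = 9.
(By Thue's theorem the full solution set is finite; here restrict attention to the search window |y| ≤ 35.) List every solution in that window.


The equation is x³ - 19y³ = 9. For fixed y, x³ = 19·y³ + 9, so a solution requires the RHS to be a perfect cube.
Strategy: iterate y from -35 to 35, compute RHS = 19·y³ + 9, and check whether it is a (positive or negative) perfect cube.
Check small values of y:
  y = 0: RHS = 9 is not a perfect cube.
  y = 1: RHS = 28 is not a perfect cube.
  y = -1: RHS = -10 is not a perfect cube.
  y = 2: RHS = 161 is not a perfect cube.
  y = -2: RHS = -143 is not a perfect cube.
  y = 3: RHS = 522 is not a perfect cube.
  y = -3: RHS = -504 is not a perfect cube.
Continuing the search up to |y| = 35 finds no solutions either.
No (x, y) in the scanned range satisfies the equation.

No integer solutions with |y| ≤ 35.


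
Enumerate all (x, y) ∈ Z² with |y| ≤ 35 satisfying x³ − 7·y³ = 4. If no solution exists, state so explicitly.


The equation is x³ - 7y³ = 4. For fixed y, x³ = 7·y³ + 4, so a solution requires the RHS to be a perfect cube.
Strategy: iterate y from -35 to 35, compute RHS = 7·y³ + 4, and check whether it is a (positive or negative) perfect cube.
Check small values of y:
  y = 0: RHS = 4 is not a perfect cube.
  y = 1: RHS = 11 is not a perfect cube.
  y = -1: RHS = -3 is not a perfect cube.
  y = 2: RHS = 60 is not a perfect cube.
  y = -2: RHS = -52 is not a perfect cube.
  y = 3: RHS = 193 is not a perfect cube.
  y = -3: RHS = -185 is not a perfect cube.
Continuing the search up to |y| = 35 finds no solutions either.
No (x, y) in the scanned range satisfies the equation.

No integer solutions with |y| ≤ 35.


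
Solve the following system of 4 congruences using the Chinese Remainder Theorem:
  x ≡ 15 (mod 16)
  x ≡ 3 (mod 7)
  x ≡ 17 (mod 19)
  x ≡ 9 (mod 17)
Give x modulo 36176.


Product of moduli M = 16 · 7 · 19 · 17 = 36176.
Merge one congruence at a time:
  Start: x ≡ 15 (mod 16).
  Combine with x ≡ 3 (mod 7); new modulus lcm = 112.
    Write x = 15 + 16·t and substitute into x ≡ 3 (mod 7): 16·t ≡ 3 − 15 = -12 (mod 7).
    Reduce coefficients mod 7: 2·t ≡ 2 (mod 7).
    The inverse of 2 mod 7 is 4 (since 2·4 = 8 = 1·7 + 1), so t ≡ 4·2 = 8 ≡ 1 (mod 7).
    Then x = 15 + 16·1 = 31, valid modulo lcm(16, 7) = 112: x ≡ 31 (mod 112).
  Combine with x ≡ 17 (mod 19); new modulus lcm = 2128.
    Write x = 31 + 112·t and substitute into x ≡ 17 (mod 19): 112·t ≡ 17 − 31 = -14 (mod 19).
    Reduce coefficients mod 19: 17·t ≡ 5 (mod 19).
    The inverse of 17 mod 19 is 9 (since 17·9 = 153 = 8·19 + 1), so t ≡ 9·5 = 45 ≡ 7 (mod 19).
    Then x = 31 + 112·7 = 815, valid modulo lcm(112, 19) = 2128: x ≡ 815 (mod 2128).
  Combine with x ≡ 9 (mod 17); new modulus lcm = 36176.
    Write x = 815 + 2128·t and substitute into x ≡ 9 (mod 17): 2128·t ≡ 9 − 815 = -806 (mod 17).
    Reduce coefficients mod 17: 3·t ≡ 10 (mod 17).
    The inverse of 3 mod 17 is 6 (since 3·6 = 18 = 1·17 + 1), so t ≡ 6·10 = 60 ≡ 9 (mod 17).
    Then x = 815 + 2128·9 = 19967, valid modulo lcm(2128, 17) = 36176: x ≡ 19967 (mod 36176).
Verify against each original: 19967 mod 16 = 15, 19967 mod 7 = 3, 19967 mod 19 = 17, 19967 mod 17 = 9.

x ≡ 19967 (mod 36176).


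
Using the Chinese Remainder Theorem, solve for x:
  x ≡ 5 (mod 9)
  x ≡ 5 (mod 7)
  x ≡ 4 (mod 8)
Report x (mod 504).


Moduli 9, 7, 8 are pairwise coprime; by CRT there is a unique solution modulo M = 9 · 7 · 8 = 504.
Solve pairwise, accumulating the modulus:
  Start with x ≡ 5 (mod 9).
  Combine with x ≡ 5 (mod 7): since gcd(9, 7) = 1, we get a unique residue mod 63.
    Write x = 5 + 9·t and substitute into x ≡ 5 (mod 7): 9·t ≡ 5 − 5 = 0 (mod 7).
    Reduce coefficients mod 7: 2·t ≡ 0 (mod 7).
    The inverse of 2 mod 7 is 4 (since 2·4 = 8 = 1·7 + 1), so t ≡ 4·0 = 0 ≡ 0 (mod 7).
    Then x = 5 + 9·0 = 5, valid modulo lcm(9, 7) = 63: x ≡ 5 (mod 63).
  Combine with x ≡ 4 (mod 8): since gcd(63, 8) = 1, we get a unique residue mod 504.
    Write x = 5 + 63·t and substitute into x ≡ 4 (mod 8): 63·t ≡ 4 − 5 = -1 (mod 8).
    Reduce coefficients mod 8: 7·t ≡ 7 (mod 8).
    The inverse of 7 mod 8 is 7 (since 7·7 = 49 = 6·8 + 1), so t ≡ 7·7 = 49 ≡ 1 (mod 8).
    Then x = 5 + 63·1 = 68, valid modulo lcm(63, 8) = 504: x ≡ 68 (mod 504).
Verify: 68 mod 9 = 5 ✓, 68 mod 7 = 5 ✓, 68 mod 8 = 4 ✓.

x ≡ 68 (mod 504).


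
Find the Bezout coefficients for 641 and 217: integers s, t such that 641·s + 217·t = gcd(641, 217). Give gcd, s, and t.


Euclidean algorithm on (641, 217) — divide until remainder is 0:
  641 = 2 · 217 + 207
  217 = 1 · 207 + 10
  207 = 20 · 10 + 7
  10 = 1 · 7 + 3
  7 = 2 · 3 + 1
  3 = 3 · 1 + 0
gcd(641, 217) = 1.
Track Bezout coefficients alongside the remainders: start with r₀ = 641 = a·1 + b·0 (s = 1, t = 0) and r₁ = 217 = a·0 + b·1 (s = 0, t = 1); each new remainder r_{k+1} = r_{k-1} − q_k·r_k inherits s_{k+1} = s_{k-1} − q_k·s_k, t_{k+1} = t_{k-1} − q_k·t_k, so r_k = a·s_k + b·t_k at every step:
  q = 2: r = 207, s = 1 − 2·0 = 1, t = 0 − 2·1 = -2  (check: 641·1 + 217·(-2) = 207)
  q = 1: r = 10, s = 0 − 1·1 = -1, t = 1 − 1·(-2) = 3  (check: 641·(-1) + 217·3 = 10)
  q = 20: r = 7, s = 1 − 20·(-1) = 21, t = -2 − 20·3 = -62  (check: 641·21 + 217·(-62) = 7)
  q = 1: r = 3, s = -1 − 1·21 = -22, t = 3 − 1·(-62) = 65  (check: 641·(-22) + 217·65 = 3)
  q = 2: r = 1, s = 21 − 2·(-22) = 65, t = -62 − 2·65 = -192  (check: 641·65 + 217·(-192) = 1)
The row with r = 1 (the gcd) gives the Bezout coefficients s = 65, t = -192.
Result: 641 · (65) + 217 · (-192) = 1.

gcd(641, 217) = 1; s = 65, t = -192 (check: 641·65 + 217·(-192) = 1).


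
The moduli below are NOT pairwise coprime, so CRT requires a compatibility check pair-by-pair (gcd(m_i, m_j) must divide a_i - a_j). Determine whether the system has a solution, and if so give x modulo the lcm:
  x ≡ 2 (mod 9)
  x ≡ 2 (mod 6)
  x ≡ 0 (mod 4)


Moduli 9, 6, 4 are not pairwise coprime, so CRT works modulo lcm(m_i) when all pairwise compatibility conditions hold.
Pairwise compatibility: gcd(m_i, m_j) must divide a_i - a_j for every pair.
Merge one congruence at a time:
  Start: x ≡ 2 (mod 9).
  Combine with x ≡ 2 (mod 6): gcd(9, 6) = 3; 2 - 2 = 0, which IS divisible by 3, so compatible.
    Write x = 2 + 9·t and substitute into x ≡ 2 (mod 6): 9·t ≡ 2 − 2 = 0 (mod 6).
    Divide the congruence (and modulus) by g = 3: 3·t ≡ 0 (mod 2).
    Reduce coefficients mod 2: 1·t ≡ 0 (mod 2).
    So t ≡ 0 (mod 2).
    Then x = 2 + 9·0 = 2, valid modulo lcm(9, 6) = 18: x ≡ 2 (mod 18).
  Combine with x ≡ 0 (mod 4): gcd(18, 4) = 2; 0 - 2 = -2, which IS divisible by 2, so compatible.
    Write x = 2 + 18·t and substitute into x ≡ 0 (mod 4): 18·t ≡ 0 − 2 = -2 (mod 4).
    Divide the congruence (and modulus) by g = 2: 9·t ≡ -1 (mod 2).
    Reduce coefficients mod 2: 1·t ≡ 1 (mod 2).
    So t ≡ 1 (mod 2).
    Then x = 2 + 18·1 = 20, valid modulo lcm(18, 4) = 36: x ≡ 20 (mod 36).
Verify: 20 mod 9 = 2, 20 mod 6 = 2, 20 mod 4 = 0.

x ≡ 20 (mod 36).
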